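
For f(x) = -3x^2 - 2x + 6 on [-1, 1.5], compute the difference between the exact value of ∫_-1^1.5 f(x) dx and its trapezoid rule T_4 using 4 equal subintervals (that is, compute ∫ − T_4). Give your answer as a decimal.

Exact integral: ∫_-1^1.5 f(x) dx = 9.375.
T_4 = 8.88671875.
Error = 9.375 − 8.88671875 = 0.48828125.

0.48828125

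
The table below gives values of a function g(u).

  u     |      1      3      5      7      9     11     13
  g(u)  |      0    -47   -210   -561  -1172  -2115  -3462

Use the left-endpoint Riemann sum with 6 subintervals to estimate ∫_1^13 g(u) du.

Δu = 2.
Sum = 2·[0 + (-47) + (-210) + (-561) + (-1172) + (-2115)] = -8210.

-8210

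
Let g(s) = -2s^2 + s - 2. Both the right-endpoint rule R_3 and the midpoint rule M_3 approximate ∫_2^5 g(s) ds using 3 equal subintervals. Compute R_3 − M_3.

R_3 = -94.
M_3 = -73.
R_3 − M_3 = -21.

-21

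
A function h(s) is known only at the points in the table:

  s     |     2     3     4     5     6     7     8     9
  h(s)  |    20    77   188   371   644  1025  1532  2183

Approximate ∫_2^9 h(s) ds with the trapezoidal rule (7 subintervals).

Δs = 1.
T_7 = (1/2)·[20 + 2·77 + 2·188 + 2·371 + 2·644 + 2·1025 + 2·1532 + 2183] = 4938.5.

4938.5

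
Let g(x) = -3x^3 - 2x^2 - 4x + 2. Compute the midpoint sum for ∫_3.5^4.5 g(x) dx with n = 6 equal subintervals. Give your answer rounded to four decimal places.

-241.0787

Δx = (4.5 − 3.5)/6 = 1/6.
Midpoints: 43/12, 3.75, 47/12, 49/12, 4.25, 53/12.
g(43/12) = -176.046875, g(3.75) = -199.328125, g(47/12) = -129367/576, g(49/12) = -48371/192, g(4.25) = -281.421875, g(53/12) = -180373/576.
Sum = Δx · [g(43/12) + g(3.75) + g(47/12) + ...].
Sum ≈ -241.0787.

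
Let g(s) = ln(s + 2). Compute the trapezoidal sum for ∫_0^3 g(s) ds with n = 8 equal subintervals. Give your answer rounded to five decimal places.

Δs = (3 − 0)/8 = 0.375.
g(0) ≈ 0.69315, g(0.375) ≈ 0.86500, g(0.75) ≈ 1.01160, g(1.125) ≈ 1.13943, g(1.5) ≈ 1.25276, g(1.875) ≈ 1.35455, g(2.25) ≈ 1.44692, g(2.625) ≈ 1.53148, g(3) ≈ 1.60944.
T_8 = (Δs/2)·[g(s_0) + 2g(s_1) + ... + 2g(s_{7}) + g(s_8)].
Sum ≈ 3.65739.

3.65739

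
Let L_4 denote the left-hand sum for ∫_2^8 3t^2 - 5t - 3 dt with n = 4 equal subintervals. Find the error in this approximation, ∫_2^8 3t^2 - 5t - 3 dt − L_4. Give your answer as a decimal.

Exact integral: ∫_2^8 f(t) dt = 336.
L_4 = 230.25.
Error = 336 − 230.25 = 105.75.

105.75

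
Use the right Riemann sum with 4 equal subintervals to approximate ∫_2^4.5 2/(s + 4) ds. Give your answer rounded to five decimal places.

Δs = (4.5 − 2)/4 = 0.625.
Right endpoints: 2.625, 3.25, 3.875, 4.5.
f(2.625) = 16/53, f(3.25) = 8/29, f(3.875) = 16/63, f(4.5) = 4/17.
Sum = Δs · [f(2.625) + f(3.25) + f(3.875) + f(4.5)].
Sum ≈ 0.66688.

0.66688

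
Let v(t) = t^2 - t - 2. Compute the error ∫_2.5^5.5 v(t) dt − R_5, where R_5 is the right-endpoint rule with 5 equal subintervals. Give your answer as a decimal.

Exact integral: ∫_2.5^5.5 v(t) dt = 32.25.
R_5 = 38.73.
Error = 32.25 − 38.73 = -6.48.

-6.48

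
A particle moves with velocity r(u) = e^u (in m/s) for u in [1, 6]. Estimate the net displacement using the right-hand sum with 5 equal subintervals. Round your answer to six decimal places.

Δu = (6 − 1)/5 = 1.
Right endpoints: 2, 3, 4, 5, 6.
r(2) ≈ 7.389056, r(3) ≈ 20.085537, r(4) ≈ 54.598150, r(5) ≈ 148.413159, r(6) ≈ 403.428793.
Sum = Δu · [r(2) + r(3) + r(4) + r(5) + r(6)].
Sum ≈ 633.914696.

633.914696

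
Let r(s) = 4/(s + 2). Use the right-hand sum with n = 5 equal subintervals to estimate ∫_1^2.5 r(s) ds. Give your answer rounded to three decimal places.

Δs = (2.5 − 1)/5 = 0.3.
Right endpoints: 1.3, 1.6, 1.9, 2.2, 2.5.
r(1.3) = 40/33, r(1.6) = 10/9, r(1.9) = 40/39, r(2.2) = 20/21, r(2.5) = 8/9.
Sum = Δs · [r(1.3) + r(1.6) + r(1.9) + r(2.2) + r(2.5)].
Sum ≈ 1.557.

1.557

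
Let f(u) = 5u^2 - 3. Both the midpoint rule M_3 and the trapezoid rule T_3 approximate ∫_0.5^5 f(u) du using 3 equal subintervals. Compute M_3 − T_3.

M_3 = 190.40625.
T_3 = 203.0625.
M_3 − T_3 = -12.65625.

-12.65625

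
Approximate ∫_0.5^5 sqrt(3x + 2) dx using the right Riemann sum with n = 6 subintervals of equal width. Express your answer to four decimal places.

14.9453

Δx = (5 − 0.5)/6 = 0.75.
Right endpoints: 1.25, 2, 2.75, 3.5, 4.25, 5.
f(1.25) ≈ 2.3979, f(2) ≈ 2.8284, f(2.75) ≈ 3.2016, f(3.5) ≈ 3.5355, f(4.25) ≈ 3.8406, f(5) ≈ 4.1231.
Sum = Δx · [f(1.25) + f(2) + f(2.75) + ...].
Sum ≈ 14.9453.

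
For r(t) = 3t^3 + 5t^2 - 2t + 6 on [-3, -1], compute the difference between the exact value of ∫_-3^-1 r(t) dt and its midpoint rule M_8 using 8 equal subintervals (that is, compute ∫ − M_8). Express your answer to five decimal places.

Exact integral: ∫_-3^-1 r(t) dt ≈ 3.3333333.
M_8 = 3.46875.
Error ≈ 3.3333333 − 3.46875 ≈ -0.13542.

-0.13542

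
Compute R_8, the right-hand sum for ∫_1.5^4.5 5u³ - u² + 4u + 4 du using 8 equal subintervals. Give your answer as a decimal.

609.234375

Δu = (4.5 − 1.5)/8 = 0.375.
Right endpoints: 1.875, 2.25, 2.625, 3, 3.375, 3.75, 4.125, 4.5.
f(1.875) = 20963/512, f(2.25) = 64.890625, f(2.625) = 50201/512, f(3) = 142, f(3.375) = 101543/512, f(3.75) = 268.609375, f(4.125) = 181469/512, f(4.5) = 457.375.
Sum = Δu · [f(1.875) + f(2.25) + f(2.625) + ...].
Sum = 609.234375.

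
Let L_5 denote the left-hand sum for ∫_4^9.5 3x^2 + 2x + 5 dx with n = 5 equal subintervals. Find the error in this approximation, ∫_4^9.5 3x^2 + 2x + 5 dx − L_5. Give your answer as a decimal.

Exact integral: ∫_4^9.5 f(x) dx = 895.125.
L_5 = 769.89.
Error = 895.125 − 769.89 = 125.235.

125.235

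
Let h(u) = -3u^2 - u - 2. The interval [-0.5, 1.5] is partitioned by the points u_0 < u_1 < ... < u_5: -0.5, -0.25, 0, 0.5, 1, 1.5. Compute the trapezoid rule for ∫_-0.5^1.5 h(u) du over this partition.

-8.703125

Subinterval widths: 0.25, 0.25, 0.5, 0.5, 0.5.
h(-0.5) = -2.25, h(-0.25) = -1.9375, h(0) = -2, h(0.5) = -3.25, h(1) = -6, h(1.5) = -10.25.
On each subinterval the trapezoid contributes (Δu_i/2)·[h(u_{i-1}) + h(u_i)].
Sum = -8.703125.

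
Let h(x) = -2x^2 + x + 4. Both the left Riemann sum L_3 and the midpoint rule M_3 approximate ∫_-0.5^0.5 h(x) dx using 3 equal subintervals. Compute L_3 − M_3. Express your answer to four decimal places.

-0.2222

L_3 ≈ 3.629630.
M_3 ≈ 3.851852.
L_3 − M_3 ≈ -0.2222.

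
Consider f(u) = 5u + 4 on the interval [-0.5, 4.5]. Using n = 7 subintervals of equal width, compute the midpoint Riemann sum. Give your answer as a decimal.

Δu = (4.5 − (-0.5))/7 = 5/7.
Midpoints: -1/7, 4/7, 9/7, 2, 19/7, 24/7, 29/7.
f(-1/7) = 23/7, f(4/7) = 48/7, f(9/7) = 73/7, f(2) = 14, f(19/7) = 123/7, f(24/7) = 148/7, f(29/7) = 173/7.
Sum = Δu · [f(-1/7) + f(4/7) + f(9/7) + ...].
Sum = 70.

70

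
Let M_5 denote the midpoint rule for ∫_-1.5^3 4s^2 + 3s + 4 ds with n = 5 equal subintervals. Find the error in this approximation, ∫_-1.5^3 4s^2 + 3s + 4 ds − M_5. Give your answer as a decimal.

Exact integral: ∫_-1.5^3 f(s) ds = 68.625.
M_5 = 67.41.
Error = 68.625 − 67.41 = 1.215.

1.215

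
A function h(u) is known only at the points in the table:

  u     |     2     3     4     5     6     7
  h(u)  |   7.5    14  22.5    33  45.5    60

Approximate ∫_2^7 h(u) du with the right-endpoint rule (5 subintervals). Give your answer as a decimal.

175

Δu = 1.
Sum = 1·[14 + 22.5 + 33 + 45.5 + 60] = 175.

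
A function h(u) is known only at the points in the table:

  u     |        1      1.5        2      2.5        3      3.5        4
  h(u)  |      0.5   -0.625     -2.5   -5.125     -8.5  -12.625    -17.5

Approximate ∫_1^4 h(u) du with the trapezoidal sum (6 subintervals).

Δu = 0.5.
T_6 = (0.5/2)·[0.5 + 2·(-0.625) + 2·(-2.5) + 2·(-5.125) + 2·(-8.5) + 2·(-12.625) + (-17.5)] = -18.9375.

-18.9375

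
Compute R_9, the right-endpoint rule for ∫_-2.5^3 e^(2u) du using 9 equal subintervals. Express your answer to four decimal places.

349.4853

Δu = (3 − (-2.5))/9 = 11/18.
Right endpoints: -17/9, -23/18, -2/3, -1/18, 5/9, 7/6, 16/9, 43/18, 3.
f(-17/9) ≈ 0.0229, f(-23/18) ≈ 0.0776, f(-2/3) ≈ 0.2636, f(-1/18) ≈ 0.8948, f(5/9) ≈ 3.0377, f(7/6) ≈ 10.3123, f(16/9) ≈ 35.0073, f(43/18) ≈ 118.8400, f(3) ≈ 403.4288.
Sum = Δu · [f(-17/9) + f(-23/18) + f(-2/3) + ...].
Sum ≈ 349.4853.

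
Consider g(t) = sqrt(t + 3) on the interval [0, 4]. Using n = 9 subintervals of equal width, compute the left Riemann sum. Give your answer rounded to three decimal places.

8.678

Δt = (4 − 0)/9 = 4/9.
Left endpoints: 0, 4/9, 8/9, 4/3, 16/9, 20/9, 8/3, 28/9, 32/9.
g(0) ≈ 1.732, g(4/9) ≈ 1.856, g(8/9) ≈ 1.972, g(4/3) ≈ 2.082, g(16/9) ≈ 2.186, g(20/9) ≈ 2.285, g(8/3) ≈ 2.380, g(28/9) ≈ 2.472, g(32/9) ≈ 2.560.
Sum = Δt · [g(0) + g(4/9) + g(8/9) + ...].
Sum ≈ 8.678.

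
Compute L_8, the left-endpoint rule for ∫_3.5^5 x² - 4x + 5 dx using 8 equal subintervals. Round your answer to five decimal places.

8.75098

Δx = (5 − 3.5)/8 = 0.1875.
Left endpoints: 3.5, 3.6875, 3.875, 4.0625, 4.25, 4.4375, 4.625, 4.8125.
f(3.5) = 3.25, f(3.6875) = 3.84765625, f(3.875) = 4.515625, f(4.0625) = 5.25390625, f(4.25) = 6.0625, f(4.4375) = 6.94140625, f(4.625) = 7.890625, f(4.8125) = 8.91015625.
Sum = Δx · [f(3.5) + f(3.6875) + f(3.875) + ...].
Sum ≈ 8.75098.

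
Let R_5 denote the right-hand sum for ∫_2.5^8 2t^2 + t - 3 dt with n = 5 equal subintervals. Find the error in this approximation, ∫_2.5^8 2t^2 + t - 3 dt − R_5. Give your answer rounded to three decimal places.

Exact integral: ∫_2.5^8 f(t) dt ≈ 343.29167.
R_5 = 412.06.
Error ≈ 343.29167 − 412.06 ≈ -68.768.

-68.768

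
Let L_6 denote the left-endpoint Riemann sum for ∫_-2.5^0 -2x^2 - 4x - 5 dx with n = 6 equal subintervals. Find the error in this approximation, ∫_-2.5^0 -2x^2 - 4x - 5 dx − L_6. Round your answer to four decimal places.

Exact integral: ∫_-2.5^0 f(x) dx ≈ -10.416667.
L_6 ≈ -11.082176.
Error ≈ -10.416667 − (-11.082176) ≈ 0.6655.

0.6655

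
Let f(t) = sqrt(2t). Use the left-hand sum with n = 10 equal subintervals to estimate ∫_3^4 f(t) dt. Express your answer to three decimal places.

2.625

Δt = (4 − 3)/10 = 0.1.
Left endpoints: 3, 3.1, 3.2, 3.3, 3.4, 3.5, 3.6, 3.7, 3.8, 3.9.
f(3) ≈ 2.449, f(3.1) ≈ 2.490, f(3.2) ≈ 2.530, f(3.3) ≈ 2.569, f(3.4) ≈ 2.608, f(3.5) ≈ 2.646, f(3.6) ≈ 2.683, f(3.7) ≈ 2.720, f(3.8) ≈ 2.757, f(3.9) ≈ 2.793.
Sum = Δt · [f(3) + f(3.1) + f(3.2) + ...].
Sum ≈ 2.625.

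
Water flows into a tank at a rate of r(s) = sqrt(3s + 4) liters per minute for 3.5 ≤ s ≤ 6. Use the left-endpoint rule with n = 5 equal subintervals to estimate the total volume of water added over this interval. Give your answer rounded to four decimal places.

Δs = (6 − 3.5)/5 = 0.5.
Left endpoints: 3.5, 4, 4.5, 5, 5.5.
r(3.5) ≈ 3.8079, r(4) ≈ 4.0000, r(4.5) ≈ 4.1833, r(5) ≈ 4.3589, r(5.5) ≈ 4.5277.
Sum = Δs · [r(3.5) + r(4) + r(4.5) + r(5) + r(5.5)].
Sum ≈ 10.4389.

10.4389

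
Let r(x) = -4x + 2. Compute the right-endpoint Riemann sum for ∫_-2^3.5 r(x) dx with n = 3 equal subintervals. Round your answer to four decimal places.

Δx = (3.5 − (-2))/3 = 11/6.
Right endpoints: -1/6, 5/3, 3.5.
r(-1/6) = 8/3, r(5/3) = -14/3, r(3.5) = -12.
Sum = Δx · [r(-1/6) + r(5/3) + r(3.5)].
Sum ≈ -25.6667.

-25.6667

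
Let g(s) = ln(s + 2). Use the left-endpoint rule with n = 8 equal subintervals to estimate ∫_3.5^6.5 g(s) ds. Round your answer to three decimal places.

5.732

Δs = (6.5 − 3.5)/8 = 0.375.
Left endpoints: 3.5, 3.875, 4.25, 4.625, 5, 5.375, 5.75, 6.125.
g(3.5) ≈ 1.705, g(3.875) ≈ 1.771, g(4.25) ≈ 1.833, g(4.625) ≈ 1.891, g(5) ≈ 1.946, g(5.375) ≈ 1.998, g(5.75) ≈ 2.048, g(6.125) ≈ 2.095.
Sum = Δs · [g(3.5) + g(3.875) + g(4.25) + ...].
Sum ≈ 5.732.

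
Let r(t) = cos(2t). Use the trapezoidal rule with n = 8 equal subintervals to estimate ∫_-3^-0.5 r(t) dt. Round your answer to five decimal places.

Δt = (-0.5 − (-3))/8 = 0.3125.
r(-3) ≈ 0.96017, r(-2.6875) ≈ 0.61518, r(-2.375) ≈ 0.03760, r(-2.0625) ≈ -0.55419, r(-1.75) ≈ -0.93646, r(-1.4375) ≈ -0.96467, r(-1.125) ≈ -0.62817, r(-0.8125) ≈ -0.05418, r(-0.5) ≈ 0.54030.
T_8 = (Δt/2)·[r(t_0) + 2r(t_1) + ... + 2r(t_{7}) + r(t_8)].
Sum ≈ -0.54208.

-0.54208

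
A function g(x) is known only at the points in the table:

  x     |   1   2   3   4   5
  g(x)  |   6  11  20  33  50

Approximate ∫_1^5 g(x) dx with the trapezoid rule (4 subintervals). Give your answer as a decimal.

92

Δx = 1.
T_4 = (1/2)·[6 + 2·11 + 2·20 + 2·33 + 50] = 92.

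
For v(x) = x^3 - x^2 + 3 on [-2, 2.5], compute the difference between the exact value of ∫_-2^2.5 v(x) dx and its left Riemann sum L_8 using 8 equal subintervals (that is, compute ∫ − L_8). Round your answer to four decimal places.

Exact integral: ∫_-2^2.5 v(x) dx = 11.390625.
L_8 ≈ 5.319580.
Error ≈ 11.390625 − 5.319580 ≈ 6.0710.

6.0710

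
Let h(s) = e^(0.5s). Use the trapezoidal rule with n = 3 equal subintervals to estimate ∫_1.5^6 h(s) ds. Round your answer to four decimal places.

Δs = (6 − 1.5)/3 = 1.5.
h(1.5) ≈ 2.1170, h(3) ≈ 4.4817, h(4.5) ≈ 9.4877, h(6) ≈ 20.0855.
T_3 = (Δs/2)·[h(s_0) + 2h(s_1) + 2h(s_2) + h(s_3)].
Sum ≈ 37.6060.

37.6060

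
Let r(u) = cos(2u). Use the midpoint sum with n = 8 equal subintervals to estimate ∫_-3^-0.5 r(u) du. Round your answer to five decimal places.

Δu = (-0.5 − (-3))/8 = 0.3125.
Midpoints: -2.84375, -2.53125, -2.21875, -1.90625, -1.59375, -1.28125, -0.96875, -0.65625.
r(-2.84375) ≈ 0.82776, r(-2.53125) ≈ 0.34300, r(-2.21875) ≈ -0.27144, r(-1.90625) ≈ -0.78326, r(-1.59375) ≈ -0.99895, r(-1.28125) ≈ -0.83696, r(-0.96875) ≈ -0.35854, r(-0.65625) ≈ 0.25543.
Sum = Δu · [r(-2.84375) + r(-2.53125) + r(-2.21875) + ...].
Sum ≈ -0.56967.

-0.56967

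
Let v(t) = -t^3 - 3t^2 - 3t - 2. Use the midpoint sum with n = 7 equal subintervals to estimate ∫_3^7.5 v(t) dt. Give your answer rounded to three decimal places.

-1242.610

Δt = (7.5 − 3)/7 = 9/14.
Midpoints: 93/28, 111/28, 129/28, 5.25, 165/28, 183/28, 201/28.
v(93/28) = -1793513/21952, v(111/28) = -2707571/21952, v(129/28) = -3891845/21952, v(5.25) = -245.140625, v(165/28) = -7211009/21952, v(183/28) = -9415883/21952, v(201/28) = -12030941/21952.
Sum = Δt · [v(93/28) + v(111/28) + v(129/28) + ...].
Sum ≈ -1242.610.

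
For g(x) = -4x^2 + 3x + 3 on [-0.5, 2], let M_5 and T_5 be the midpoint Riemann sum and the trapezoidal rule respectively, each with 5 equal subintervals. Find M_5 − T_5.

0.625

M_5 = 2.5.
T_5 = 1.875.
M_5 − T_5 = 0.625.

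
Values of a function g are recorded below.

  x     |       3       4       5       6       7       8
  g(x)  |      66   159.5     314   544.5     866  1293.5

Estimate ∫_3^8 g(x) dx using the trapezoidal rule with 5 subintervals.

2563.75

Δx = 1.
T_5 = (1/2)·[66 + 2·159.5 + 2·314 + 2·544.5 + 2·866 + 1293.5] = 2563.75.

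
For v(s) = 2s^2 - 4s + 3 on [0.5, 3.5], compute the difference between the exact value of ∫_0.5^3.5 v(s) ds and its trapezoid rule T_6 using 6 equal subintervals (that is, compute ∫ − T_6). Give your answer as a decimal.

-0.25

Exact integral: ∫_0.5^3.5 v(s) ds = 13.5.
T_6 = 13.75.
Error = 13.5 − 13.75 = -0.25.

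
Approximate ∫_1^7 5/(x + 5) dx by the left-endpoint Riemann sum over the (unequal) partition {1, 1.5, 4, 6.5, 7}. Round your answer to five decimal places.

3.94602

Subinterval widths: 0.5, 2.5, 2.5, 0.5.
Left endpoints: 1, 1.5, 4, 6.5.
f(1) = 5/6, f(1.5) = 10/13, f(4) = 5/9, f(6.5) = 10/23.
Sum = Σ Δx_i · f(x_i).
Sum ≈ 3.94602.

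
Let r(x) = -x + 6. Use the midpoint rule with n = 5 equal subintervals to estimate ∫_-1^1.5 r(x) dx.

Δx = (1.5 − (-1))/5 = 0.5.
Midpoints: -0.75, -0.25, 0.25, 0.75, 1.25.
r(-0.75) = 6.75, r(-0.25) = 6.25, r(0.25) = 5.75, r(0.75) = 5.25, r(1.25) = 4.75.
Sum = Δx · [r(-0.75) + r(-0.25) + r(0.25) + r(0.75) + r(1.25)].
Sum = 14.375.

14.375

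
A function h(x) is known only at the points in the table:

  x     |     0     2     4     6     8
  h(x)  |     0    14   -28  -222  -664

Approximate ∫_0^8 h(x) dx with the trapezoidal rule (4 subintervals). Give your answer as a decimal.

-1136

Δx = 2.
T_4 = (2/2)·[0 + 2·14 + 2·(-28) + 2·(-222) + (-664)] = -1136.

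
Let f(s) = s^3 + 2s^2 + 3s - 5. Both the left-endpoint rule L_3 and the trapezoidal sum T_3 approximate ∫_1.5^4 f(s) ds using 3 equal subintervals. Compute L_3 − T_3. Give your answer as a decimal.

L_3 ≈ 74.3981481.
T_3 ≈ 114.2418981.
L_3 − T_3 = -39.84375.

-39.84375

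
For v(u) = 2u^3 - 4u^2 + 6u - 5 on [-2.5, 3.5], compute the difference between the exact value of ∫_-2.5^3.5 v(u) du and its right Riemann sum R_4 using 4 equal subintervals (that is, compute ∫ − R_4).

Exact integral: ∫_-2.5^3.5 v(u) du = -34.5.
R_4 = 60.
Error = -34.5 − 60 = -94.5.

-94.5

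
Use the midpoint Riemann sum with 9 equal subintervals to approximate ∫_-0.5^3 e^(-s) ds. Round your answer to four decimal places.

1.5889

Δs = (3 − (-0.5))/9 = 7/18.
Midpoints: -11/36, 1/12, 17/36, 31/36, 1.25, 59/36, 73/36, 29/12, 101/36.
f(-11/36) ≈ 1.3574, f(1/12) ≈ 0.9200, f(17/36) ≈ 0.6236, f(31/36) ≈ 0.4227, f(1.25) ≈ 0.2865, f(59/36) ≈ 0.1942, f(73/36) ≈ 0.1316, f(29/12) ≈ 0.0892, f(101/36) ≈ 0.0605.
Sum = Δs · [f(-11/36) + f(1/12) + f(17/36) + ...].
Sum ≈ 1.5889.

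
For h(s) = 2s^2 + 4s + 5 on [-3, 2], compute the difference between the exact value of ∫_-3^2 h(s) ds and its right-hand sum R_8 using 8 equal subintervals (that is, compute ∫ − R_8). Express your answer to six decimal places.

-3.776042

Exact integral: ∫_-3^2 h(s) ds ≈ 38.33333333.
R_8 = 42.109375.
Error ≈ 38.33333333 − 42.109375 ≈ -3.776042.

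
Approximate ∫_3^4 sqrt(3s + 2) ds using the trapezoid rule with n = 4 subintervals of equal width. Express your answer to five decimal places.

3.53314

Δs = (4 − 3)/4 = 0.25.
f(3) ≈ 3.31662, f(3.25) ≈ 3.42783, f(3.5) ≈ 3.53553, f(3.75) ≈ 3.64005, f(4) ≈ 3.74166.
T_4 = (Δs/2)·[f(s_0) + 2f(s_1) + 2f(s_2) + 2f(s_3) + f(s_4)].
Sum ≈ 3.53314.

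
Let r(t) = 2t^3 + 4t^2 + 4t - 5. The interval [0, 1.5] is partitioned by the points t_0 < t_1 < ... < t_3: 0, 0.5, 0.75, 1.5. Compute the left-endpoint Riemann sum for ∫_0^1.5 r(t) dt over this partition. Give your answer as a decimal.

Subinterval widths: 0.5, 0.25, 0.75.
Left endpoints: 0, 0.5, 0.75.
r(0) = -5, r(0.5) = -1.75, r(0.75) = 1.09375.
Sum = Σ Δt_i · r(t_i).
Sum = -2.1171875.

-2.1171875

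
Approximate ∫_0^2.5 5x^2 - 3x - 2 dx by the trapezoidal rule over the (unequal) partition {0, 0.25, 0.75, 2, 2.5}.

Subinterval widths: 0.25, 0.5, 1.25, 0.5.
f(0) = -2, f(0.25) = -2.4375, f(0.75) = -1.4375, f(2) = 12, f(2.5) = 21.75.
On each subinterval the trapezoid contributes (Δx_i/2)·[f(x_{i-1}) + f(x_i)].
Sum = 13.515625.

13.515625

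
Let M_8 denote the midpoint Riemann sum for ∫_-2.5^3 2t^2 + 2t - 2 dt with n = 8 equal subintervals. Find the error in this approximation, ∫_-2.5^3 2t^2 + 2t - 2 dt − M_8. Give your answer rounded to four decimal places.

0.4333

Exact integral: ∫_-2.5^3 f(t) dt ≈ 20.166667.
M_8 ≈ 19.733398.
Error ≈ 20.166667 − 19.733398 ≈ 0.4333.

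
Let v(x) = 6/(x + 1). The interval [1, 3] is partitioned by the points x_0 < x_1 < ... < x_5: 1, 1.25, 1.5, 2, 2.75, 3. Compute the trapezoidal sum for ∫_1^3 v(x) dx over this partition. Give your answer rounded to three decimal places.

4.179

Subinterval widths: 0.25, 0.25, 0.5, 0.75, 0.25.
v(1) = 3, v(1.25) = 8/3, v(1.5) = 2.4, v(2) = 2, v(2.75) = 1.6, v(3) = 1.5.
On each subinterval the trapezoid contributes (Δx_i/2)·[v(x_{i-1}) + v(x_i)].
Sum ≈ 4.179.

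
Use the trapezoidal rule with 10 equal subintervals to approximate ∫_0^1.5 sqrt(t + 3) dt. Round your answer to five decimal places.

2.89976

Δt = (1.5 − 0)/10 = 0.15.
f(0) ≈ 1.73205, f(0.15) ≈ 1.77482, f(0.3) ≈ 1.81659, f(0.45) ≈ 1.85742, f(0.6) ≈ 1.89737, f(0.75) ≈ 1.93649, f(0.9) ≈ 1.97484, f(1.05) ≈ 2.01246, f(1.2) ≈ 2.04939, f(1.35) ≈ 2.08567, f(1.5) ≈ 2.12132.
T_10 = (Δt/2)·[f(t_0) + 2f(t_1) + ... + 2f(t_{9}) + f(t_10)].
Sum ≈ 2.89976.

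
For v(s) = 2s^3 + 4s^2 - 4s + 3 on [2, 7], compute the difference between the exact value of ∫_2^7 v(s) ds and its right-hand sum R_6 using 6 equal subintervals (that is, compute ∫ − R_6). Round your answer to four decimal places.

-363.7731

Exact integral: ∫_2^7 v(s) ds ≈ 1564.166667.
R_6 ≈ 1927.939815.
Error ≈ 1564.166667 − 1927.939815 ≈ -363.7731.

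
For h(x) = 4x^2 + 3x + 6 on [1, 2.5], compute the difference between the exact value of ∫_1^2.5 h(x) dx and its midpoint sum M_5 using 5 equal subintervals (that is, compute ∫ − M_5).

0.045

Exact integral: ∫_1^2.5 h(x) dx = 36.375.
M_5 = 36.33.
Error = 36.375 − 36.33 = 0.045.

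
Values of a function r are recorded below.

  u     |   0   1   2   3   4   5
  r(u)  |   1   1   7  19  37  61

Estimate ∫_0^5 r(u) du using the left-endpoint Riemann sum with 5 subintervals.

Δu = 1.
Sum = 1·[1 + 1 + 7 + 19 + 37] = 65.

65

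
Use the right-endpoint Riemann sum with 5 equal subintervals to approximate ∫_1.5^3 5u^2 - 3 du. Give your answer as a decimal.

Δu = (3 − 1.5)/5 = 0.3.
Right endpoints: 1.8, 2.1, 2.4, 2.7, 3.
f(1.8) = 13.2, f(2.1) = 19.05, f(2.4) = 25.8, f(2.7) = 33.45, f(3) = 42.
Sum = Δu · [f(1.8) + f(2.1) + f(2.4) + f(2.7) + f(3)].
Sum = 40.05.

40.05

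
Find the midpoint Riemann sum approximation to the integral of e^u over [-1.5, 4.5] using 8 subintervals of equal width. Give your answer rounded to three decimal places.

87.723

Δu = (4.5 − (-1.5))/8 = 0.75.
Midpoints: -1.125, -0.375, 0.375, 1.125, 1.875, 2.625, 3.375, 4.125.
f(-1.125) ≈ 0.325, f(-0.375) ≈ 0.687, f(0.375) ≈ 1.455, f(1.125) ≈ 3.080, f(1.875) ≈ 6.521, f(2.625) ≈ 13.805, f(3.375) ≈ 29.224, f(4.125) ≈ 61.868.
Sum = Δu · [f(-1.125) + f(-0.375) + f(0.375) + ...].
Sum ≈ 87.723.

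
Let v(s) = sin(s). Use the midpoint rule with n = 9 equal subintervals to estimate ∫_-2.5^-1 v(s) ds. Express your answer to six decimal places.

-1.343000

Δs = (-1 − (-2.5))/9 = 1/6.
Midpoints: -29/12, -2.25, -25/12, -23/12, -1.75, -19/12, -17/12, -1.25, -13/12.
v(-29/12) ≈ -0.663080, v(-2.25) ≈ -0.778073, v(-25/12) ≈ -0.871503, v(-23/12) ≈ -0.940781, v(-1.75) ≈ -0.983986, v(-19/12) ≈ -0.999921, v(-17/12) ≈ -0.988146, v(-1.25) ≈ -0.948985, v(-13/12) ≈ -0.883524.
Sum = Δs · [v(-29/12) + v(-2.25) + v(-25/12) + ...].
Sum ≈ -1.343000.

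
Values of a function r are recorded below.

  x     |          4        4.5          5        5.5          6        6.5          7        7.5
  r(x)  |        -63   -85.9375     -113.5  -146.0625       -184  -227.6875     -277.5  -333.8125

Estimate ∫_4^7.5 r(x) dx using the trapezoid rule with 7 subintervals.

Δx = 0.5.
T_7 = (0.5/2)·[(-63) + 2·(-85.9375) + 2·(-113.5) + 2·(-146.0625) + 2·(-184) + 2·(-227.6875) + 2·(-277.5) + (-333.8125)] = -616.546875.

-616.546875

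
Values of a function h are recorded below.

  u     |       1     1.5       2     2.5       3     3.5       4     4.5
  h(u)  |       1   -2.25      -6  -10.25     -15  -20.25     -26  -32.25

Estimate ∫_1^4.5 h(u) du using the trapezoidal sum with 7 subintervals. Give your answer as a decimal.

Δu = 0.5.
T_7 = (0.5/2)·[1 + 2·(-2.25) + 2·(-6) + 2·(-10.25) + 2·(-15) + 2·(-20.25) + 2·(-26) + (-32.25)] = -47.6875.

-47.6875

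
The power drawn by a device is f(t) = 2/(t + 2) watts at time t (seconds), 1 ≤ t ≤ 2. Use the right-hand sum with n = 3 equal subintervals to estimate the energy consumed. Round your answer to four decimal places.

0.5485

Δt = (2 − 1)/3 = 1/3.
Right endpoints: 4/3, 5/3, 2.
f(4/3) = 0.6, f(5/3) = 6/11, f(2) = 0.5.
Sum = Δt · [f(4/3) + f(5/3) + f(2)].
Sum ≈ 0.5485.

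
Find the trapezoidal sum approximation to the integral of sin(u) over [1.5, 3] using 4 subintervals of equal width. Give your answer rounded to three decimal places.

Δu = (3 − 1.5)/4 = 0.375.
f(1.5) ≈ 0.997, f(1.875) ≈ 0.954, f(2.25) ≈ 0.778, f(2.625) ≈ 0.494, f(3) ≈ 0.141.
T_4 = (Δu/2)·[f(u_0) + 2f(u_1) + 2f(u_2) + 2f(u_3) + f(u_4)].
Sum ≈ 1.048.

1.048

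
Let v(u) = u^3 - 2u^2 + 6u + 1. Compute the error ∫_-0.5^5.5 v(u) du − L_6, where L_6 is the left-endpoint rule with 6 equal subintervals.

65.75

Exact integral: ∫_-0.5^5.5 v(u) du = 213.75.
L_6 = 148.
Error = 213.75 − 148 = 65.75.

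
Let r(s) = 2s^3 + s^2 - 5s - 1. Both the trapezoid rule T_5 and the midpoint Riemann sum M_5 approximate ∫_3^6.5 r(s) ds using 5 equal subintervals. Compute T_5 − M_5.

12.648125

T_5 = 856.38.
M_5 = 843.731875.
T_5 − M_5 = 12.648125.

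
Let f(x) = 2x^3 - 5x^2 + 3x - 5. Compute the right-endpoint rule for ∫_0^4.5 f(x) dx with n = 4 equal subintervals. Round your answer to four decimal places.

Δx = (4.5 − 0)/4 = 1.125.
Right endpoints: 1.125, 2.25, 3.375, 4.5.
f(1.125) = -5.10546875, f(2.25) = -0.78125, f(3.375) = 25.05859375, f(4.5) = 89.5.
Sum = Δx · [f(1.125) + f(2.25) + f(3.375) + f(4.5)].
Sum ≈ 122.2559.

122.2559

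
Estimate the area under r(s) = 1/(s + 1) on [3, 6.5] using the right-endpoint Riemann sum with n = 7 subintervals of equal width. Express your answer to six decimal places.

Δs = (6.5 − 3)/7 = 0.5.
Right endpoints: 3.5, 4, 4.5, 5, 5.5, 6, 6.5.
r(3.5) = 2/9, r(4) = 0.2, r(4.5) = 2/11, r(5) = 1/6, r(5.5) = 2/13, r(6) = 1/7, r(6.5) = 2/15.
Sum = Δs · [r(3.5) + r(4) + r(4.5) + ...].
Sum ≈ 0.600372.

0.600372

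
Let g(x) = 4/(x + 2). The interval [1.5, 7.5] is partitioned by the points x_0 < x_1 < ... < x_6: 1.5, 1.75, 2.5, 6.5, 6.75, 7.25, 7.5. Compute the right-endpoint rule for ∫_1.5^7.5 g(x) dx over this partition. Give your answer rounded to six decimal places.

Subinterval widths: 0.25, 0.75, 4, 0.25, 0.5, 0.25.
Right endpoints: 1.75, 2.5, 6.5, 6.75, 7.25, 7.5.
g(1.75) = 16/15, g(2.5) = 8/9, g(6.5) = 8/17, g(6.75) = 16/35, g(7.25) = 16/37, g(7.5) = 8/19.
Sum = Σ Δx_i · g(x_i).
Sum ≈ 3.251451.

3.251451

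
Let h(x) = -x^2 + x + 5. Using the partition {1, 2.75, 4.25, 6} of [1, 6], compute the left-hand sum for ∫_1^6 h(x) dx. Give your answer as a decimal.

-6.390625

Subinterval widths: 1.75, 1.5, 1.75.
Left endpoints: 1, 2.75, 4.25.
h(1) = 5, h(2.75) = 0.1875, h(4.25) = -8.8125.
Sum = Σ Δx_i · h(x_i).
Sum = -6.390625.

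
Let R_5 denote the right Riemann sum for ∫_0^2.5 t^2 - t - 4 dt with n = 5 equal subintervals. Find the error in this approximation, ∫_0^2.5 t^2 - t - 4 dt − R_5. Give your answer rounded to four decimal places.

Exact integral: ∫_0^2.5 f(t) dt ≈ -7.916667.
R_5 = -6.875.
Error ≈ -7.916667 − (-6.875) ≈ -1.0417.

-1.0417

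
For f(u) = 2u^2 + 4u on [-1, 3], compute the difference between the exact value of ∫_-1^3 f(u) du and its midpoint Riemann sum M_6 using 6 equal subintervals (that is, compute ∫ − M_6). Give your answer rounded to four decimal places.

0.2963

Exact integral: ∫_-1^3 f(u) du ≈ 34.666667.
M_6 ≈ 34.370370.
Error ≈ 34.666667 − 34.370370 ≈ 0.2963.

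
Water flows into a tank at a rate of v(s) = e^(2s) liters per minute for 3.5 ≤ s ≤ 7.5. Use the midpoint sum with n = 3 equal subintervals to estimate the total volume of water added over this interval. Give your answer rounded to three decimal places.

1234317.370

Δs = (7.5 − 3.5)/3 = 4/3.
Midpoints: 25/6, 5.5, 41/6.
v(25/6) ≈ 4160.262, v(5.5) ≈ 59874.142, v(41/6) ≈ 861703.624.
Sum = Δs · [v(25/6) + v(5.5) + v(41/6)].
Sum ≈ 1234317.370.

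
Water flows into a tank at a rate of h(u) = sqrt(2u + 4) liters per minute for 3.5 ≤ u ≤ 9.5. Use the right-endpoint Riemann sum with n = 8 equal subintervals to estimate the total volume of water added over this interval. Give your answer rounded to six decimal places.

25.157430

Δu = (9.5 − 3.5)/8 = 0.75.
Right endpoints: 4.25, 5, 5.75, 6.5, 7.25, 8, 8.75, 9.5.
h(4.25) ≈ 3.535534, h(5) ≈ 3.741657, h(5.75) ≈ 3.937004, h(6.5) ≈ 4.123106, h(7.25) ≈ 4.301163, h(8) ≈ 4.472136, h(8.75) ≈ 4.636809, h(9.5) ≈ 4.795832.
Sum = Δu · [h(4.25) + h(5) + h(5.75) + ...].
Sum ≈ 25.157430.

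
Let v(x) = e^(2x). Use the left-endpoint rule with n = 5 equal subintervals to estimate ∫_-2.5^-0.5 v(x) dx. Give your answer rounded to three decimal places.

0.118

Δx = (-0.5 − (-2.5))/5 = 0.4.
Left endpoints: -2.5, -2.1, -1.7, -1.3, -0.9.
v(-2.5) ≈ 0.007, v(-2.1) ≈ 0.015, v(-1.7) ≈ 0.033, v(-1.3) ≈ 0.074, v(-0.9) ≈ 0.165.
Sum = Δx · [v(-2.5) + v(-2.1) + v(-1.7) + v(-1.3) + v(-0.9)].
Sum ≈ 0.118.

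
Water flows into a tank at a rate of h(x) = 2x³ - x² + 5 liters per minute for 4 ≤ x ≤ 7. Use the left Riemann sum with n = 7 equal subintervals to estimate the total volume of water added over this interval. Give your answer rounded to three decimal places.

884.939

Δx = (7 − 4)/7 = 3/7.
Left endpoints: 4, 31/7, 34/7, 37/7, 40/7, 43/7, 46/7.
h(4) = 117, h(31/7) = 54570/343, h(34/7) = 72231/343, h(37/7) = 93438/343, h(40/7) = 118515/343, h(43/7) = 147786/343, h(46/7) = 181575/343.
Sum = Δx · [h(4) + h(31/7) + h(34/7) + ...].
Sum ≈ 884.939.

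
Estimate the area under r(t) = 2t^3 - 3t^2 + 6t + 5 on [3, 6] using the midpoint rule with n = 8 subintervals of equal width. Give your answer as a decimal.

Δt = (6 − 3)/8 = 0.375.
Midpoints: 3.1875, 3.5625, 3.9375, 4.3125, 4.6875, 5.0625, 5.4375, 5.8125.
r(3.1875) = 119635/2048, r(3.5625) = 161233/2048, r(3.9375) = 213415/2048, r(4.3125) = 277477/2048, r(4.6875) = 354715/2048, r(5.0625) = 446425/2048, r(5.4375) = 553903/2048, r(5.8125) = 678445/2048.
Sum = Δt · [r(3.1875) + r(3.5625) + r(3.9375) + ...].
Sum = 513.65625.

513.65625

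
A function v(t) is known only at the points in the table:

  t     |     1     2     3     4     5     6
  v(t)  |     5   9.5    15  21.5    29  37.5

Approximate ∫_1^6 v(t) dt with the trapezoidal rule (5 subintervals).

96.25

Δt = 1.
T_5 = (1/2)·[5 + 2·9.5 + 2·15 + 2·21.5 + 2·29 + 37.5] = 96.25.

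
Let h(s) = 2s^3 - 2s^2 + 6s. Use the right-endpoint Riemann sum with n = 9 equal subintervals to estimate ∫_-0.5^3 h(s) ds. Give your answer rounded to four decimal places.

60.3498

Δs = (3 − (-0.5))/9 = 7/18.
Right endpoints: -1/9, 5/18, 2/3, 19/18, 13/9, 11/6, 20/9, 47/18, 3.
h(-1/9) = -506/729, h(5/18) = 4535/2916, h(2/3) = 100/27, h(19/18) = 18829/2916, h(13/9) = 7670/729, h(11/6) = 1793/108, h(20/9) = 18520/729, h(47/18) = 109745/2916, h(3) = 54.
Sum = Δs · [h(-1/9) + h(5/18) + h(2/3) + ...].
Sum ≈ 60.3498.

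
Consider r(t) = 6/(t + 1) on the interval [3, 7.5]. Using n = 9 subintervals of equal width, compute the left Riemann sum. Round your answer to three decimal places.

Δt = (7.5 − 3)/9 = 0.5.
Left endpoints: 3, 3.5, 4, 4.5, 5, 5.5, 6, 6.5, 7.
r(3) = 1.5, r(3.5) = 4/3, r(4) = 1.2, r(4.5) = 12/11, r(5) = 1, r(5.5) = 12/13, r(6) = 6/7, r(6.5) = 0.8, r(7) = 0.75.
Sum = Δt · [r(3) + r(3.5) + r(4) + ...].
Sum ≈ 4.727.

4.727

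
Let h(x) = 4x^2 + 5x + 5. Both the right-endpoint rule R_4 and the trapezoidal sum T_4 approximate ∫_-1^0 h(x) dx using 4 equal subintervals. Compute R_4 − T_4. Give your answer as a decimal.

R_4 = 4.
T_4 = 3.875.
R_4 − T_4 = 0.125.

0.125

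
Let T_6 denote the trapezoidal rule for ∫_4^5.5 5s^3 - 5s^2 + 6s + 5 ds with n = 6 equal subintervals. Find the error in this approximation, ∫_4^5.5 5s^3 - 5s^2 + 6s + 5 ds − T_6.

-1.03515625

Exact integral: ∫_4^5.5 f(s) ds = 703.453125.
T_6 = 704.48828125.
Error = 703.453125 − 704.48828125 = -1.03515625.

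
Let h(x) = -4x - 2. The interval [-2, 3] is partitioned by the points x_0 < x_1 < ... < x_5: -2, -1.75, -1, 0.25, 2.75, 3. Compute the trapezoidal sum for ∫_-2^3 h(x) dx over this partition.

Subinterval widths: 0.25, 0.75, 1.25, 2.5, 0.25.
h(-2) = 6, h(-1.75) = 5, h(-1) = 2, h(0.25) = -3, h(2.75) = -13, h(3) = -14.
On each subinterval the trapezoid contributes (Δx_i/2)·[h(x_{i-1}) + h(x_i)].
Sum = -20.

-20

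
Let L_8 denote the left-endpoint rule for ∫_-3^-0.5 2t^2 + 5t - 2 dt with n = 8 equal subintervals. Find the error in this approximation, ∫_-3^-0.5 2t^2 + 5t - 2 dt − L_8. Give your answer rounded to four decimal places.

Exact integral: ∫_-3^-0.5 f(t) dt ≈ -8.958333.
L_8 ≈ -8.095703.
Error ≈ -8.958333 − (-8.095703) ≈ -0.8626.

-0.8626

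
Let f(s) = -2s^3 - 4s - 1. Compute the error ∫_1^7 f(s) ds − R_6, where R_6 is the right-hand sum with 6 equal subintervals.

Exact integral: ∫_1^7 f(s) ds = -1302.
R_6 = -1680.
Error = -1302 − (-1680) = 378.

378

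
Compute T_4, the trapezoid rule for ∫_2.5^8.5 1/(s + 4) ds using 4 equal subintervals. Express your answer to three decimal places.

0.657

Δs = (8.5 − 2.5)/4 = 1.5.
f(2.5) = 2/13, f(4) = 0.125, f(5.5) = 2/19, f(7) = 1/11, f(8.5) = 0.08.
T_4 = (Δs/2)·[f(s_0) + 2f(s_1) + 2f(s_2) + 2f(s_3) + f(s_4)].
Sum ≈ 0.657.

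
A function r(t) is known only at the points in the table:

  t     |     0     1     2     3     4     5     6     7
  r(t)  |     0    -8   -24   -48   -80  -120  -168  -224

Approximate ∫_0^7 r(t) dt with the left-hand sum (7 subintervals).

-448

Δt = 1.
Sum = 1·[0 + (-8) + (-24) + (-48) + (-80) + (-120) + (-168)] = -448.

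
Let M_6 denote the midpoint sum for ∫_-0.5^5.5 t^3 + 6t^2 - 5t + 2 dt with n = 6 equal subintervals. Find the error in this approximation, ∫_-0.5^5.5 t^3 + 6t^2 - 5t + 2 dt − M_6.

Exact integral: ∫_-0.5^5.5 f(t) dt = 498.75.
M_6 = 492.
Error = 498.75 − 492 = 6.75.

6.75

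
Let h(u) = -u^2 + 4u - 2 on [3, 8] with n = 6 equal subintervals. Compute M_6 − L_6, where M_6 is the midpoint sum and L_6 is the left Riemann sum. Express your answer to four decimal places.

-13.7153

M_6 ≈ -61.377315.
L_6 ≈ -47.662037.
M_6 − L_6 ≈ -13.7153.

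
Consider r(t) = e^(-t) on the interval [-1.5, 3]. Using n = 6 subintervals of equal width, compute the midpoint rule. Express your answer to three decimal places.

Δt = (3 − (-1.5))/6 = 0.75.
Midpoints: -1.125, -0.375, 0.375, 1.125, 1.875, 2.625.
r(-1.125) ≈ 3.080, r(-0.375) ≈ 1.455, r(0.375) ≈ 0.687, r(1.125) ≈ 0.325, r(1.875) ≈ 0.153, r(2.625) ≈ 0.072.
Sum = Δt · [r(-1.125) + r(-0.375) + r(0.375) + ...].
Sum ≈ 4.330.

4.330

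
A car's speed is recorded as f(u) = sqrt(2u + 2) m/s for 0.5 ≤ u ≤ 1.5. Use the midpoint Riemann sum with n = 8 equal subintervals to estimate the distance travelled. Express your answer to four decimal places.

Δu = (1.5 − 0.5)/8 = 0.125.
Midpoints: 0.5625, 0.6875, 0.8125, 0.9375, 1.0625, 1.1875, 1.3125, 1.4375.
f(0.5625) ≈ 1.7678, f(0.6875) ≈ 1.8371, f(0.8125) ≈ 1.9039, f(0.9375) ≈ 1.9685, f(1.0625) ≈ 2.0310, f(1.1875) ≈ 2.0917, f(1.3125) ≈ 2.1506, f(1.4375) ≈ 2.2079.
Sum = Δu · [f(0.5625) + f(0.6875) + f(0.8125) + ...].
Sum ≈ 1.9948.

1.9948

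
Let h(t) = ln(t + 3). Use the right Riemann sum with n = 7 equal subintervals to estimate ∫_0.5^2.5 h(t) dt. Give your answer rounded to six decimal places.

Δt = (2.5 − 0.5)/7 = 2/7.
Right endpoints: 11/14, 15/14, 19/14, 23/14, 27/14, 31/14, 2.5.
h(11/14) ≈ 1.331235, h(15/14) ≈ 1.403994, h(19/14) ≈ 1.471817, h(23/14) ≈ 1.535330, h(27/14) ≈ 1.595049, h(31/14) ≈ 1.651402, h(2.5) ≈ 1.704748.
Sum = Δt · [h(11/14) + h(15/14) + h(19/14) + ...].
Sum ≈ 3.055307.

3.055307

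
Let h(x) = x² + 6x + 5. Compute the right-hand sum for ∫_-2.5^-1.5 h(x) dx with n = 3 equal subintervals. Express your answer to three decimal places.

Δx = (-1.5 − (-2.5))/3 = 1/3.
Right endpoints: -13/6, -11/6, -1.5.
h(-13/6) = -119/36, h(-11/6) = -95/36, h(-1.5) = -1.75.
Sum = Δx · [h(-13/6) + h(-11/6) + h(-1.5)].
Sum ≈ -2.565.

-2.565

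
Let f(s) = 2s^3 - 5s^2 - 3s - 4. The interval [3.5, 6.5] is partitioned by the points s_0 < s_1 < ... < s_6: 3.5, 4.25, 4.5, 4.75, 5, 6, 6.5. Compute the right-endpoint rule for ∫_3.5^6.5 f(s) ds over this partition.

Subinterval widths: 0.75, 0.25, 0.25, 0.25, 1, 0.5.
Right endpoints: 4.25, 4.5, 4.75, 5, 6, 6.5.
f(4.25) = 46.46875, f(4.5) = 63.5, f(4.75) = 83.28125, f(5) = 106, f(6) = 230, f(6.5) = 314.5.
Sum = Σ Δs_i · f(s_i).
Sum = 485.296875.

485.296875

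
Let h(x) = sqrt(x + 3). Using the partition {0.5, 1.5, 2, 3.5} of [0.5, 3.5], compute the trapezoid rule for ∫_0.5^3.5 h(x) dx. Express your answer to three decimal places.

6.675

Subinterval widths: 1, 0.5, 1.5.
h(0.5) ≈ 1.871, h(1.5) ≈ 2.121, h(2) ≈ 2.236, h(3.5) ≈ 2.550.
On each subinterval the trapezoid contributes (Δx_i/2)·[h(x_{i-1}) + h(x_i)].
Sum ≈ 6.675.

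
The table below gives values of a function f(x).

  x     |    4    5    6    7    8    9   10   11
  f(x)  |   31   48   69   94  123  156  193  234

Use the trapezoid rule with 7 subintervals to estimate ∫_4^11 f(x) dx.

Δx = 1.
T_7 = (1/2)·[31 + 2·48 + 2·69 + 2·94 + 2·123 + 2·156 + 2·193 + 234] = 815.5.

815.5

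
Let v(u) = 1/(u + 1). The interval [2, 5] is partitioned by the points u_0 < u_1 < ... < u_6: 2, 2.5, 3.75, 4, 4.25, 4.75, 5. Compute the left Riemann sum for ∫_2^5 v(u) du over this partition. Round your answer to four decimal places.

Subinterval widths: 0.5, 1.25, 0.25, 0.25, 0.5, 0.25.
Left endpoints: 2, 2.5, 3.75, 4, 4.25, 4.75.
v(2) = 1/3, v(2.5) = 2/7, v(3.75) = 4/19, v(4) = 0.2, v(4.25) = 4/21, v(4.75) = 4/23.
Sum = Σ Δu_i · v(u_i).
Sum ≈ 0.7652.

0.7652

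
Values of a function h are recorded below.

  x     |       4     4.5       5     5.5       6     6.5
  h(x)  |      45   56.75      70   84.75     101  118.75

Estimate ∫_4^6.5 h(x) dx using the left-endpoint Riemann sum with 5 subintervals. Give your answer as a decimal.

178.75

Δx = 0.5.
Sum = 0.5·[45 + 56.75 + 70 + 84.75 + 101] = 178.75.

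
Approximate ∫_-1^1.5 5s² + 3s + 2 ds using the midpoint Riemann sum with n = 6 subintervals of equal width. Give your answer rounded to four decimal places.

Δs = (1.5 − (-1))/6 = 5/12.
Midpoints: -19/24, -0.375, 1/24, 11/24, 0.875, 31/24.
f(-19/24) = 1589/576, f(-0.375) = 1.578125, f(1/24) = 1229/576, f(11/24) = 2549/576, f(0.875) = 8.453125, f(31/24) = 8189/576.
Sum = Δs · [f(-19/24) + f(-0.375) + f(1/24) + ...].
Sum ≈ 13.9858.

13.9858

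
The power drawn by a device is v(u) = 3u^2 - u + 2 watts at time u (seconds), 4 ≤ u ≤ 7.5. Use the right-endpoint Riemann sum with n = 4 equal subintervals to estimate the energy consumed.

Δu = (7.5 − 4)/4 = 0.875.
Right endpoints: 4.875, 5.75, 6.625, 7.5.
v(4.875) = 68.421875, v(5.75) = 95.4375, v(6.625) = 127.046875, v(7.5) = 163.25.
Sum = Δu · [v(4.875) + v(5.75) + v(6.625) + v(7.5)].
Sum = 397.38671875.

397.38671875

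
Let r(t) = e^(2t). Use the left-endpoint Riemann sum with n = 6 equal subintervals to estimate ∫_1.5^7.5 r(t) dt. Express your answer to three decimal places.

511655.750

Δt = (7.5 − 1.5)/6 = 1.
Left endpoints: 1.5, 2.5, 3.5, 4.5, 5.5, 6.5.
r(1.5) ≈ 20.086, r(2.5) ≈ 148.413, r(3.5) ≈ 1096.633, r(4.5) ≈ 8103.084, r(5.5) ≈ 59874.142, r(6.5) ≈ 442413.392.
Sum = Δt · [r(1.5) + r(2.5) + r(3.5) + ...].
Sum ≈ 511655.750.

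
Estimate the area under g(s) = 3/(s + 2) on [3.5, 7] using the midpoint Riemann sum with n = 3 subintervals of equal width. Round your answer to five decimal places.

1.47394

Δs = (7 − 3.5)/3 = 7/6.
Midpoints: 49/12, 5.25, 77/12.
g(49/12) = 36/73, g(5.25) = 12/29, g(77/12) = 36/101.
Sum = Δs · [g(49/12) + g(5.25) + g(77/12)].
Sum ≈ 1.47394.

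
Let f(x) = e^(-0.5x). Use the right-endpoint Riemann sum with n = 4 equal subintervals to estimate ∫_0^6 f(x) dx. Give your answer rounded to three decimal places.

Δx = (6 − 0)/4 = 1.5.
Right endpoints: 1.5, 3, 4.5, 6.
f(1.5) ≈ 0.472, f(3) ≈ 0.223, f(4.5) ≈ 0.105, f(6) ≈ 0.050.
Sum = Δx · [f(1.5) + f(3) + f(4.5) + f(6)].
Sum ≈ 1.276.

1.276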